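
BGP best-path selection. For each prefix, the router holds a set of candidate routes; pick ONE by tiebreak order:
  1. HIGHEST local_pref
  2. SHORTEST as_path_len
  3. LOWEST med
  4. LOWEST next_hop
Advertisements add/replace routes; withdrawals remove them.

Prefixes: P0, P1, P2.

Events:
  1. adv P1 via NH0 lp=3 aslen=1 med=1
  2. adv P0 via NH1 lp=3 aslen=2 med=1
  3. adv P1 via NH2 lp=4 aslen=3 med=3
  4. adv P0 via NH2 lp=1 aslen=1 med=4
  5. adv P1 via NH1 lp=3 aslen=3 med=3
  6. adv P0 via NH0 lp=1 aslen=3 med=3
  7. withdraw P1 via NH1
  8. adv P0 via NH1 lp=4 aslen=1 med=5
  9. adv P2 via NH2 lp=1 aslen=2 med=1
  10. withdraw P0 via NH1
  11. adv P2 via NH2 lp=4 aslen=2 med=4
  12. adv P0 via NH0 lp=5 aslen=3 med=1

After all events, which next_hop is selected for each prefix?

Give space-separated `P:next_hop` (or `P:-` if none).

Op 1: best P0=- P1=NH0 P2=-
Op 2: best P0=NH1 P1=NH0 P2=-
Op 3: best P0=NH1 P1=NH2 P2=-
Op 4: best P0=NH1 P1=NH2 P2=-
Op 5: best P0=NH1 P1=NH2 P2=-
Op 6: best P0=NH1 P1=NH2 P2=-
Op 7: best P0=NH1 P1=NH2 P2=-
Op 8: best P0=NH1 P1=NH2 P2=-
Op 9: best P0=NH1 P1=NH2 P2=NH2
Op 10: best P0=NH2 P1=NH2 P2=NH2
Op 11: best P0=NH2 P1=NH2 P2=NH2
Op 12: best P0=NH0 P1=NH2 P2=NH2

Answer: P0:NH0 P1:NH2 P2:NH2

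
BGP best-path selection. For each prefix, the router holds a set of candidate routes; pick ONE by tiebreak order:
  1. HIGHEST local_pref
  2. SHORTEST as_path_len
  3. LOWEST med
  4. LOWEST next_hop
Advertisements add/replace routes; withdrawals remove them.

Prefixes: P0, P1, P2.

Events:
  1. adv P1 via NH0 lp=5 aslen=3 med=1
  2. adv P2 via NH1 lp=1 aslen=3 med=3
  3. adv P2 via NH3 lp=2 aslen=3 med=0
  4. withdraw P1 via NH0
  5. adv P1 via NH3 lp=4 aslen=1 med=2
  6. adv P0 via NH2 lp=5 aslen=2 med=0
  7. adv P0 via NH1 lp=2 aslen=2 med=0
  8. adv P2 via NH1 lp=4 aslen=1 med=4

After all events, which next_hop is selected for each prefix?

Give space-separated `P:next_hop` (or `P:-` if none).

Op 1: best P0=- P1=NH0 P2=-
Op 2: best P0=- P1=NH0 P2=NH1
Op 3: best P0=- P1=NH0 P2=NH3
Op 4: best P0=- P1=- P2=NH3
Op 5: best P0=- P1=NH3 P2=NH3
Op 6: best P0=NH2 P1=NH3 P2=NH3
Op 7: best P0=NH2 P1=NH3 P2=NH3
Op 8: best P0=NH2 P1=NH3 P2=NH1

Answer: P0:NH2 P1:NH3 P2:NH1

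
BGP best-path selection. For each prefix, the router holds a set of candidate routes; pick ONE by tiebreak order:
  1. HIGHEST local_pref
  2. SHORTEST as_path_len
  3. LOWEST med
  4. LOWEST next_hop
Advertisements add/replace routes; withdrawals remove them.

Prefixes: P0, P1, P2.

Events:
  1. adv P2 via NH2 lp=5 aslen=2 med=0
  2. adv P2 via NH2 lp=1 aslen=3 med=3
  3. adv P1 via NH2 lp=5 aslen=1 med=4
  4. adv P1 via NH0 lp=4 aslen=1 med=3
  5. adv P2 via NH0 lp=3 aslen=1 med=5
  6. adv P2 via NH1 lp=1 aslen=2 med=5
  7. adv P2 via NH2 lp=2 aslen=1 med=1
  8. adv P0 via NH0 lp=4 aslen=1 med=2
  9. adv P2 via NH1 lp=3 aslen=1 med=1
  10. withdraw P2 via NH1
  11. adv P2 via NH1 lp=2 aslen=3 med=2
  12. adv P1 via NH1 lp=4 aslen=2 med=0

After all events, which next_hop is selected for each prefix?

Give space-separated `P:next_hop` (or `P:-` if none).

Answer: P0:NH0 P1:NH2 P2:NH0

Derivation:
Op 1: best P0=- P1=- P2=NH2
Op 2: best P0=- P1=- P2=NH2
Op 3: best P0=- P1=NH2 P2=NH2
Op 4: best P0=- P1=NH2 P2=NH2
Op 5: best P0=- P1=NH2 P2=NH0
Op 6: best P0=- P1=NH2 P2=NH0
Op 7: best P0=- P1=NH2 P2=NH0
Op 8: best P0=NH0 P1=NH2 P2=NH0
Op 9: best P0=NH0 P1=NH2 P2=NH1
Op 10: best P0=NH0 P1=NH2 P2=NH0
Op 11: best P0=NH0 P1=NH2 P2=NH0
Op 12: best P0=NH0 P1=NH2 P2=NH0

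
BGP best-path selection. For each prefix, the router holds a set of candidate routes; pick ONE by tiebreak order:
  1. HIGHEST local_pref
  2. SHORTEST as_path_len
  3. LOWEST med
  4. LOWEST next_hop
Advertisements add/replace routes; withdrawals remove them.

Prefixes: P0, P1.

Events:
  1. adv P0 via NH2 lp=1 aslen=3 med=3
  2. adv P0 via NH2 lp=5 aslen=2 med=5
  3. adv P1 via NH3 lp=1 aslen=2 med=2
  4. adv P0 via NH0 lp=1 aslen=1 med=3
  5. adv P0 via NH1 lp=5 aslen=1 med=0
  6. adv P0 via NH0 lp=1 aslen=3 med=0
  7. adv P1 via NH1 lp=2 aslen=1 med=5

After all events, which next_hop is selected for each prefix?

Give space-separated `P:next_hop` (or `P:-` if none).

Op 1: best P0=NH2 P1=-
Op 2: best P0=NH2 P1=-
Op 3: best P0=NH2 P1=NH3
Op 4: best P0=NH2 P1=NH3
Op 5: best P0=NH1 P1=NH3
Op 6: best P0=NH1 P1=NH3
Op 7: best P0=NH1 P1=NH1

Answer: P0:NH1 P1:NH1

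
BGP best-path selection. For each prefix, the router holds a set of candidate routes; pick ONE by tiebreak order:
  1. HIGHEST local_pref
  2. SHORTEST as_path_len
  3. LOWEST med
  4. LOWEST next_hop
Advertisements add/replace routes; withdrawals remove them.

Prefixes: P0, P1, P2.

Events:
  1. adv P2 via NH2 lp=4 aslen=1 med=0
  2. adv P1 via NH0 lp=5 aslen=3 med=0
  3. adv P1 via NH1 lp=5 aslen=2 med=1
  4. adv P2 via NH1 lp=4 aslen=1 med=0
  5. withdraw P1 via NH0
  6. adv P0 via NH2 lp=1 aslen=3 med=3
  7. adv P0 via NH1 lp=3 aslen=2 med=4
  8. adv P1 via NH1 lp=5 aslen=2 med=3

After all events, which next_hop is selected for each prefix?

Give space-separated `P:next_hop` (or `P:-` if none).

Op 1: best P0=- P1=- P2=NH2
Op 2: best P0=- P1=NH0 P2=NH2
Op 3: best P0=- P1=NH1 P2=NH2
Op 4: best P0=- P1=NH1 P2=NH1
Op 5: best P0=- P1=NH1 P2=NH1
Op 6: best P0=NH2 P1=NH1 P2=NH1
Op 7: best P0=NH1 P1=NH1 P2=NH1
Op 8: best P0=NH1 P1=NH1 P2=NH1

Answer: P0:NH1 P1:NH1 P2:NH1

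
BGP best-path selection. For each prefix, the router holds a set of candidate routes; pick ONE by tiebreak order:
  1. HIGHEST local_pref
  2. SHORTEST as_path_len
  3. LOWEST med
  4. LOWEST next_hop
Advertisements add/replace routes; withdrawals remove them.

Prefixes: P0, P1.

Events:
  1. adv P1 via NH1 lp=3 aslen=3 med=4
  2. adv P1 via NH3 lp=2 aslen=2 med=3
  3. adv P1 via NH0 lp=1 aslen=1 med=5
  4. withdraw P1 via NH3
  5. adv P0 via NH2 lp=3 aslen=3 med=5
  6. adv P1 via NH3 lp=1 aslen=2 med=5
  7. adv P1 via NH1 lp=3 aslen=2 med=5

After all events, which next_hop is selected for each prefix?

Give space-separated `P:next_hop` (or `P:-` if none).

Op 1: best P0=- P1=NH1
Op 2: best P0=- P1=NH1
Op 3: best P0=- P1=NH1
Op 4: best P0=- P1=NH1
Op 5: best P0=NH2 P1=NH1
Op 6: best P0=NH2 P1=NH1
Op 7: best P0=NH2 P1=NH1

Answer: P0:NH2 P1:NH1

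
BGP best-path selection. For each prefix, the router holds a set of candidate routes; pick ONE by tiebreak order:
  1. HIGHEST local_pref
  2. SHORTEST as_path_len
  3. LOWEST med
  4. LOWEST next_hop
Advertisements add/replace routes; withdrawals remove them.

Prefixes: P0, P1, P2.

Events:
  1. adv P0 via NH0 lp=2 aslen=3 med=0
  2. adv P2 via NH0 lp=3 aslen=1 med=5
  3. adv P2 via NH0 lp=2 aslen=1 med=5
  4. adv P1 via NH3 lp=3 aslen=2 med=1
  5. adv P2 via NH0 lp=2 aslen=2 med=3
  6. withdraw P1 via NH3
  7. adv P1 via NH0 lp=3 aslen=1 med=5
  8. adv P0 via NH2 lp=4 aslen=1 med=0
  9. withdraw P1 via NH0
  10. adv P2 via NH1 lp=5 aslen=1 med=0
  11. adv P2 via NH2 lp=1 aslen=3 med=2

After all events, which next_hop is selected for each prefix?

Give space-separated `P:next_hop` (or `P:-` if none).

Answer: P0:NH2 P1:- P2:NH1

Derivation:
Op 1: best P0=NH0 P1=- P2=-
Op 2: best P0=NH0 P1=- P2=NH0
Op 3: best P0=NH0 P1=- P2=NH0
Op 4: best P0=NH0 P1=NH3 P2=NH0
Op 5: best P0=NH0 P1=NH3 P2=NH0
Op 6: best P0=NH0 P1=- P2=NH0
Op 7: best P0=NH0 P1=NH0 P2=NH0
Op 8: best P0=NH2 P1=NH0 P2=NH0
Op 9: best P0=NH2 P1=- P2=NH0
Op 10: best P0=NH2 P1=- P2=NH1
Op 11: best P0=NH2 P1=- P2=NH1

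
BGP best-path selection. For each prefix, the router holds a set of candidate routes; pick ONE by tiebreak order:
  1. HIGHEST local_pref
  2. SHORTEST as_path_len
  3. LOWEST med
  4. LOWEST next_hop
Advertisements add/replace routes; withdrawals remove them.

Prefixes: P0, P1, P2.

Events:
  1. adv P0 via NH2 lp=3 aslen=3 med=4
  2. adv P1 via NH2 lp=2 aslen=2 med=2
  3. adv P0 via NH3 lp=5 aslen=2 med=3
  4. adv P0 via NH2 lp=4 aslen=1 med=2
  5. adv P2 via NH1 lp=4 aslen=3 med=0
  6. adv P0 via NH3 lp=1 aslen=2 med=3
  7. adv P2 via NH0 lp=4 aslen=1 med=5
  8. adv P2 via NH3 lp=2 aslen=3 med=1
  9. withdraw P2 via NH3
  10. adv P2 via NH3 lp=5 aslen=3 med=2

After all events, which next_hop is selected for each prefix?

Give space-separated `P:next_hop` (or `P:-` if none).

Answer: P0:NH2 P1:NH2 P2:NH3

Derivation:
Op 1: best P0=NH2 P1=- P2=-
Op 2: best P0=NH2 P1=NH2 P2=-
Op 3: best P0=NH3 P1=NH2 P2=-
Op 4: best P0=NH3 P1=NH2 P2=-
Op 5: best P0=NH3 P1=NH2 P2=NH1
Op 6: best P0=NH2 P1=NH2 P2=NH1
Op 7: best P0=NH2 P1=NH2 P2=NH0
Op 8: best P0=NH2 P1=NH2 P2=NH0
Op 9: best P0=NH2 P1=NH2 P2=NH0
Op 10: best P0=NH2 P1=NH2 P2=NH3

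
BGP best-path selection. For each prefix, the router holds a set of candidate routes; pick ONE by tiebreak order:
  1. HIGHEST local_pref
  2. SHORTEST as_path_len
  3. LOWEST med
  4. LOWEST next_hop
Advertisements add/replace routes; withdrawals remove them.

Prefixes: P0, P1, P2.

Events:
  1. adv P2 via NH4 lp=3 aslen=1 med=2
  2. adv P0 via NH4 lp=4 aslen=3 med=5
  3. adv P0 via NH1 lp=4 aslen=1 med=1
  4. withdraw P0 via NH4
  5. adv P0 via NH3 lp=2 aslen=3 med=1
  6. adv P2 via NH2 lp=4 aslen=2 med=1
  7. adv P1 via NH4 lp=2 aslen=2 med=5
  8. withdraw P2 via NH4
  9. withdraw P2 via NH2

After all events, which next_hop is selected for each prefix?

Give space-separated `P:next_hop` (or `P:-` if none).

Op 1: best P0=- P1=- P2=NH4
Op 2: best P0=NH4 P1=- P2=NH4
Op 3: best P0=NH1 P1=- P2=NH4
Op 4: best P0=NH1 P1=- P2=NH4
Op 5: best P0=NH1 P1=- P2=NH4
Op 6: best P0=NH1 P1=- P2=NH2
Op 7: best P0=NH1 P1=NH4 P2=NH2
Op 8: best P0=NH1 P1=NH4 P2=NH2
Op 9: best P0=NH1 P1=NH4 P2=-

Answer: P0:NH1 P1:NH4 P2:-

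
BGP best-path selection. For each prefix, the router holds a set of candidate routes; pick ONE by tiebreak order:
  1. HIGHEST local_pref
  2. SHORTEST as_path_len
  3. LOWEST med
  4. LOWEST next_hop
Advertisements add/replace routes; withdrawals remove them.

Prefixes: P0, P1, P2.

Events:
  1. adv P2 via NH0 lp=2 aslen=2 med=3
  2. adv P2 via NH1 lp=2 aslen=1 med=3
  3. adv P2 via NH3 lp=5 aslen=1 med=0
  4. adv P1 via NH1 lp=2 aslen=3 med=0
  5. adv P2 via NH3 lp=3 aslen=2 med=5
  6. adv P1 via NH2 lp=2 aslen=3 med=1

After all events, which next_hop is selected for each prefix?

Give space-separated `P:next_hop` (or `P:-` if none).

Op 1: best P0=- P1=- P2=NH0
Op 2: best P0=- P1=- P2=NH1
Op 3: best P0=- P1=- P2=NH3
Op 4: best P0=- P1=NH1 P2=NH3
Op 5: best P0=- P1=NH1 P2=NH3
Op 6: best P0=- P1=NH1 P2=NH3

Answer: P0:- P1:NH1 P2:NH3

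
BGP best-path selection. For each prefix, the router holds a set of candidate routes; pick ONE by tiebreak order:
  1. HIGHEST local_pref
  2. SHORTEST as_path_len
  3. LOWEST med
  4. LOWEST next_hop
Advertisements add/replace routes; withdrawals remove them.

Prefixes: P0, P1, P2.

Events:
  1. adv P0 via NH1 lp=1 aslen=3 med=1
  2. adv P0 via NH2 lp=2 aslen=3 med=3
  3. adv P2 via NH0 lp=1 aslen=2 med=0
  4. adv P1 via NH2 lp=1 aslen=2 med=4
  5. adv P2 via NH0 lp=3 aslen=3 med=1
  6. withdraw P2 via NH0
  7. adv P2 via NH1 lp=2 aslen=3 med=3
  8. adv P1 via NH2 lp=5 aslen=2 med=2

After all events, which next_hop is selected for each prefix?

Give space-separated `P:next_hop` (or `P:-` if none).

Op 1: best P0=NH1 P1=- P2=-
Op 2: best P0=NH2 P1=- P2=-
Op 3: best P0=NH2 P1=- P2=NH0
Op 4: best P0=NH2 P1=NH2 P2=NH0
Op 5: best P0=NH2 P1=NH2 P2=NH0
Op 6: best P0=NH2 P1=NH2 P2=-
Op 7: best P0=NH2 P1=NH2 P2=NH1
Op 8: best P0=NH2 P1=NH2 P2=NH1

Answer: P0:NH2 P1:NH2 P2:NH1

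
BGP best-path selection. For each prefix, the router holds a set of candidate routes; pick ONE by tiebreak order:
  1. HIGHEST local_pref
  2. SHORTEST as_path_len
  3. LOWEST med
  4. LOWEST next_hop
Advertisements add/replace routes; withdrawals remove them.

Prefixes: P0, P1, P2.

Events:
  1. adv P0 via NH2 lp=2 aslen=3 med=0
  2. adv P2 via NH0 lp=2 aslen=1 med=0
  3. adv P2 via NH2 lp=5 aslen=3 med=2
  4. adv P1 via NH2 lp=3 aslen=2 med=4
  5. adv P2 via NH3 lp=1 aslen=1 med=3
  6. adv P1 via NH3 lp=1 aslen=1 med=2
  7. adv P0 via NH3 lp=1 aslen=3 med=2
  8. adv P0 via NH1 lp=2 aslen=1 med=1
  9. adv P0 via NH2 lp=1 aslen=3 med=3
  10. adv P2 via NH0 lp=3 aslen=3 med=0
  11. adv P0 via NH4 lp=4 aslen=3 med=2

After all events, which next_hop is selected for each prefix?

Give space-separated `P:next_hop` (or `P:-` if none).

Answer: P0:NH4 P1:NH2 P2:NH2

Derivation:
Op 1: best P0=NH2 P1=- P2=-
Op 2: best P0=NH2 P1=- P2=NH0
Op 3: best P0=NH2 P1=- P2=NH2
Op 4: best P0=NH2 P1=NH2 P2=NH2
Op 5: best P0=NH2 P1=NH2 P2=NH2
Op 6: best P0=NH2 P1=NH2 P2=NH2
Op 7: best P0=NH2 P1=NH2 P2=NH2
Op 8: best P0=NH1 P1=NH2 P2=NH2
Op 9: best P0=NH1 P1=NH2 P2=NH2
Op 10: best P0=NH1 P1=NH2 P2=NH2
Op 11: best P0=NH4 P1=NH2 P2=NH2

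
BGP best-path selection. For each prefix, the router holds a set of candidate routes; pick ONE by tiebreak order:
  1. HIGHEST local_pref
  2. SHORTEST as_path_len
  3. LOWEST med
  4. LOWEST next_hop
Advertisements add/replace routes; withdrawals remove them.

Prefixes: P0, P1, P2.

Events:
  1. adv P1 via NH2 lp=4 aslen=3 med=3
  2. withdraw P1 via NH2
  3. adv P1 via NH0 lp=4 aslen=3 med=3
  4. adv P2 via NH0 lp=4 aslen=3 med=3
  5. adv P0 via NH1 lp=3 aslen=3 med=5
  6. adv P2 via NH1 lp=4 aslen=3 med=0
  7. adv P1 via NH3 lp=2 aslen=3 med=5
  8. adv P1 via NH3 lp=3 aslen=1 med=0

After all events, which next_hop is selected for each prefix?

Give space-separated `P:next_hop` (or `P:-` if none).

Op 1: best P0=- P1=NH2 P2=-
Op 2: best P0=- P1=- P2=-
Op 3: best P0=- P1=NH0 P2=-
Op 4: best P0=- P1=NH0 P2=NH0
Op 5: best P0=NH1 P1=NH0 P2=NH0
Op 6: best P0=NH1 P1=NH0 P2=NH1
Op 7: best P0=NH1 P1=NH0 P2=NH1
Op 8: best P0=NH1 P1=NH0 P2=NH1

Answer: P0:NH1 P1:NH0 P2:NH1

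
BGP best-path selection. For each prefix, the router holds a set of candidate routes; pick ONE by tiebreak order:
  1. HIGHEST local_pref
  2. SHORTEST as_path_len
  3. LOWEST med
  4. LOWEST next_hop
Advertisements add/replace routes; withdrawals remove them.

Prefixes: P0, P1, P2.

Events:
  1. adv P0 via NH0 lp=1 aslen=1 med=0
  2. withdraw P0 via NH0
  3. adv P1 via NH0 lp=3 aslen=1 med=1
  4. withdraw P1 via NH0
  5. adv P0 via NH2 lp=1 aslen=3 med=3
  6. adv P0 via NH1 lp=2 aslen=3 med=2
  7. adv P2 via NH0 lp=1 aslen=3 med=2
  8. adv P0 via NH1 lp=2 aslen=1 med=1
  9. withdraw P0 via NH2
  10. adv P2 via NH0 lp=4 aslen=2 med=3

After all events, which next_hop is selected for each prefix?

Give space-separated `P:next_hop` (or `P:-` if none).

Op 1: best P0=NH0 P1=- P2=-
Op 2: best P0=- P1=- P2=-
Op 3: best P0=- P1=NH0 P2=-
Op 4: best P0=- P1=- P2=-
Op 5: best P0=NH2 P1=- P2=-
Op 6: best P0=NH1 P1=- P2=-
Op 7: best P0=NH1 P1=- P2=NH0
Op 8: best P0=NH1 P1=- P2=NH0
Op 9: best P0=NH1 P1=- P2=NH0
Op 10: best P0=NH1 P1=- P2=NH0

Answer: P0:NH1 P1:- P2:NH0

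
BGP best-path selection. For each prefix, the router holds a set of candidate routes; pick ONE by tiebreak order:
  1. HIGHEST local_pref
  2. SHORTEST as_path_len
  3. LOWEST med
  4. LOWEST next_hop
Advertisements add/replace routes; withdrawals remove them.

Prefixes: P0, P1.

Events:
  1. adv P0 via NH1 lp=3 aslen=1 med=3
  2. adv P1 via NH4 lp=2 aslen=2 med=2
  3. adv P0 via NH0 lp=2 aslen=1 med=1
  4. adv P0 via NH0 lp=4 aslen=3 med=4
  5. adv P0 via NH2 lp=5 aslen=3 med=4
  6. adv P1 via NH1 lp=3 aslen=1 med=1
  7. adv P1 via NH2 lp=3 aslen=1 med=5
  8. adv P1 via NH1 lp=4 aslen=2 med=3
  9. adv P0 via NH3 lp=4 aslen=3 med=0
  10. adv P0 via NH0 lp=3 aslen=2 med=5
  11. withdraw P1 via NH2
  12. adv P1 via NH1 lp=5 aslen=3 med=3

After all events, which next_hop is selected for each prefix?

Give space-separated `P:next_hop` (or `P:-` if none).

Answer: P0:NH2 P1:NH1

Derivation:
Op 1: best P0=NH1 P1=-
Op 2: best P0=NH1 P1=NH4
Op 3: best P0=NH1 P1=NH4
Op 4: best P0=NH0 P1=NH4
Op 5: best P0=NH2 P1=NH4
Op 6: best P0=NH2 P1=NH1
Op 7: best P0=NH2 P1=NH1
Op 8: best P0=NH2 P1=NH1
Op 9: best P0=NH2 P1=NH1
Op 10: best P0=NH2 P1=NH1
Op 11: best P0=NH2 P1=NH1
Op 12: best P0=NH2 P1=NH1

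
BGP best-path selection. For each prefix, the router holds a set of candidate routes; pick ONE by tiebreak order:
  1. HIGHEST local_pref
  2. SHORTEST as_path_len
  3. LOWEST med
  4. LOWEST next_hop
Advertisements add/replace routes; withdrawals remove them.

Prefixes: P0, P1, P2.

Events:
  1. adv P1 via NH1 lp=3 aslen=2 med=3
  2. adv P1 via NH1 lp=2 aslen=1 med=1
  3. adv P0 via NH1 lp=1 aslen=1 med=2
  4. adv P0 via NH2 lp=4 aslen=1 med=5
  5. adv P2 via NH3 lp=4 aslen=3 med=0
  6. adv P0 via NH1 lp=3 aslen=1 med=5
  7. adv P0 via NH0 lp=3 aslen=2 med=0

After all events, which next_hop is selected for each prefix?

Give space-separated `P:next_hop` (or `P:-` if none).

Answer: P0:NH2 P1:NH1 P2:NH3

Derivation:
Op 1: best P0=- P1=NH1 P2=-
Op 2: best P0=- P1=NH1 P2=-
Op 3: best P0=NH1 P1=NH1 P2=-
Op 4: best P0=NH2 P1=NH1 P2=-
Op 5: best P0=NH2 P1=NH1 P2=NH3
Op 6: best P0=NH2 P1=NH1 P2=NH3
Op 7: best P0=NH2 P1=NH1 P2=NH3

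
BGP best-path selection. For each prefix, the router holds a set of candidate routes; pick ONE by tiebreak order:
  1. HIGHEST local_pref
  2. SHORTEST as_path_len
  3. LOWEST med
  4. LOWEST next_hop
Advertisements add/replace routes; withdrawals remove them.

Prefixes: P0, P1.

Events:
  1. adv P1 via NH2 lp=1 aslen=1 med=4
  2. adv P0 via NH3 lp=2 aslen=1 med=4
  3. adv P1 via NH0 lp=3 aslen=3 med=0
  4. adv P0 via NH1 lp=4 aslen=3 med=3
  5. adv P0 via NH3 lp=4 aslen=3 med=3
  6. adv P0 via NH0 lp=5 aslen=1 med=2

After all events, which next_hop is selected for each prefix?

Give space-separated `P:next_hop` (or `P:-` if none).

Op 1: best P0=- P1=NH2
Op 2: best P0=NH3 P1=NH2
Op 3: best P0=NH3 P1=NH0
Op 4: best P0=NH1 P1=NH0
Op 5: best P0=NH1 P1=NH0
Op 6: best P0=NH0 P1=NH0

Answer: P0:NH0 P1:NH0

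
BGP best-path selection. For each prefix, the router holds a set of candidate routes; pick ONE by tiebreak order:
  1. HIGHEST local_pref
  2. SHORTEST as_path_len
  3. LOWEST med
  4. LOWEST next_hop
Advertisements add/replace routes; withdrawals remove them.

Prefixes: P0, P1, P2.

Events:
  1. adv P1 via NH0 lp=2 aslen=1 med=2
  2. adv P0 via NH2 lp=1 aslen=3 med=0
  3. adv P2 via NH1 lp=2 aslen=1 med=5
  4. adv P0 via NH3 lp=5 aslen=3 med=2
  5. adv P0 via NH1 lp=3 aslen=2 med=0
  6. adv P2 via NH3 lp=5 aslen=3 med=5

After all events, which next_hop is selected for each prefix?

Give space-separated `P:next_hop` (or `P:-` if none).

Answer: P0:NH3 P1:NH0 P2:NH3

Derivation:
Op 1: best P0=- P1=NH0 P2=-
Op 2: best P0=NH2 P1=NH0 P2=-
Op 3: best P0=NH2 P1=NH0 P2=NH1
Op 4: best P0=NH3 P1=NH0 P2=NH1
Op 5: best P0=NH3 P1=NH0 P2=NH1
Op 6: best P0=NH3 P1=NH0 P2=NH3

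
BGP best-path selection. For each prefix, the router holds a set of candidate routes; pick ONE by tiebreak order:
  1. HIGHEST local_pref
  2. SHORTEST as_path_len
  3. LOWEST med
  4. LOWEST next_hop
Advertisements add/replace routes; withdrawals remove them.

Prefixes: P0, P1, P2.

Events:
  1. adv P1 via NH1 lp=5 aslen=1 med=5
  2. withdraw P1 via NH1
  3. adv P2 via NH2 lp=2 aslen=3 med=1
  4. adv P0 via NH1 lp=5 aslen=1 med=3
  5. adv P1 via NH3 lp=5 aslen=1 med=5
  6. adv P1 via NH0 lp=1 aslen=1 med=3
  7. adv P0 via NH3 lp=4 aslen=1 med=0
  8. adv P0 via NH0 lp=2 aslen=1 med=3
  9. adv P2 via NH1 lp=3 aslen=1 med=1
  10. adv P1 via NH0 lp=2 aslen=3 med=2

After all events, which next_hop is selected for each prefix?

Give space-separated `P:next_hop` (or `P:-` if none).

Op 1: best P0=- P1=NH1 P2=-
Op 2: best P0=- P1=- P2=-
Op 3: best P0=- P1=- P2=NH2
Op 4: best P0=NH1 P1=- P2=NH2
Op 5: best P0=NH1 P1=NH3 P2=NH2
Op 6: best P0=NH1 P1=NH3 P2=NH2
Op 7: best P0=NH1 P1=NH3 P2=NH2
Op 8: best P0=NH1 P1=NH3 P2=NH2
Op 9: best P0=NH1 P1=NH3 P2=NH1
Op 10: best P0=NH1 P1=NH3 P2=NH1

Answer: P0:NH1 P1:NH3 P2:NH1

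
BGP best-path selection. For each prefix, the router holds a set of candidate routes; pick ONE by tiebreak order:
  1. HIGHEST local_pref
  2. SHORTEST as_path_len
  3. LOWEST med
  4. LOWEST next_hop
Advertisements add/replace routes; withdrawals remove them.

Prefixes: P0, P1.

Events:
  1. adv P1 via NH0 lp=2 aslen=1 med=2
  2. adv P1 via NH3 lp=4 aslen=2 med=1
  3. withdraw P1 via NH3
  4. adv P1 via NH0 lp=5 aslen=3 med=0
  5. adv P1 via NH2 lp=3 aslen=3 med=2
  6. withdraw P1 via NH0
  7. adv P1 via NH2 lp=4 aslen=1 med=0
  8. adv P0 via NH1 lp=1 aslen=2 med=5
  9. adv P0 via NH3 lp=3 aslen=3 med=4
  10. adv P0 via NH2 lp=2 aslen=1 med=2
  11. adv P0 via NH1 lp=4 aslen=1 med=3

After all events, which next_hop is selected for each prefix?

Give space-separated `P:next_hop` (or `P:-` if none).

Answer: P0:NH1 P1:NH2

Derivation:
Op 1: best P0=- P1=NH0
Op 2: best P0=- P1=NH3
Op 3: best P0=- P1=NH0
Op 4: best P0=- P1=NH0
Op 5: best P0=- P1=NH0
Op 6: best P0=- P1=NH2
Op 7: best P0=- P1=NH2
Op 8: best P0=NH1 P1=NH2
Op 9: best P0=NH3 P1=NH2
Op 10: best P0=NH3 P1=NH2
Op 11: best P0=NH1 P1=NH2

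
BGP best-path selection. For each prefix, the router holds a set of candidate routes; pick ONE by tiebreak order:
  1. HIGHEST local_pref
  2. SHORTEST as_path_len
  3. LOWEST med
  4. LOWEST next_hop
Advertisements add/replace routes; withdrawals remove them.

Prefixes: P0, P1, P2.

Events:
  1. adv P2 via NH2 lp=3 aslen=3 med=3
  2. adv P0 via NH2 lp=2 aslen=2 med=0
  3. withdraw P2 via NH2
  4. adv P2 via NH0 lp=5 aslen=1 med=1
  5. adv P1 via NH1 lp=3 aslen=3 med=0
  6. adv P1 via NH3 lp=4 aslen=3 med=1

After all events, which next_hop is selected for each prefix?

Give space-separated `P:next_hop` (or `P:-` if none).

Answer: P0:NH2 P1:NH3 P2:NH0

Derivation:
Op 1: best P0=- P1=- P2=NH2
Op 2: best P0=NH2 P1=- P2=NH2
Op 3: best P0=NH2 P1=- P2=-
Op 4: best P0=NH2 P1=- P2=NH0
Op 5: best P0=NH2 P1=NH1 P2=NH0
Op 6: best P0=NH2 P1=NH3 P2=NH0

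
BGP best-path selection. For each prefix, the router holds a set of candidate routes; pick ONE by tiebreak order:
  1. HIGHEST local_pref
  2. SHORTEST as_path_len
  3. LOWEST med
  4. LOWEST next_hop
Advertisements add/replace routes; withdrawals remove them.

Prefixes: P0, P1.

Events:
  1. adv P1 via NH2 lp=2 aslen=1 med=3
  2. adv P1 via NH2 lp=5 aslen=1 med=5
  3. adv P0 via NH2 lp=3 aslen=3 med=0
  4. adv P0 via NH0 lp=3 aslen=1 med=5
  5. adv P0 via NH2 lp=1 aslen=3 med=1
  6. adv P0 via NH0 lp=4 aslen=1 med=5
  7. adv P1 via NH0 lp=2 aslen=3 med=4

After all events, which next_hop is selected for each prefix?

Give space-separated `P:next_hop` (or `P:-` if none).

Op 1: best P0=- P1=NH2
Op 2: best P0=- P1=NH2
Op 3: best P0=NH2 P1=NH2
Op 4: best P0=NH0 P1=NH2
Op 5: best P0=NH0 P1=NH2
Op 6: best P0=NH0 P1=NH2
Op 7: best P0=NH0 P1=NH2

Answer: P0:NH0 P1:NH2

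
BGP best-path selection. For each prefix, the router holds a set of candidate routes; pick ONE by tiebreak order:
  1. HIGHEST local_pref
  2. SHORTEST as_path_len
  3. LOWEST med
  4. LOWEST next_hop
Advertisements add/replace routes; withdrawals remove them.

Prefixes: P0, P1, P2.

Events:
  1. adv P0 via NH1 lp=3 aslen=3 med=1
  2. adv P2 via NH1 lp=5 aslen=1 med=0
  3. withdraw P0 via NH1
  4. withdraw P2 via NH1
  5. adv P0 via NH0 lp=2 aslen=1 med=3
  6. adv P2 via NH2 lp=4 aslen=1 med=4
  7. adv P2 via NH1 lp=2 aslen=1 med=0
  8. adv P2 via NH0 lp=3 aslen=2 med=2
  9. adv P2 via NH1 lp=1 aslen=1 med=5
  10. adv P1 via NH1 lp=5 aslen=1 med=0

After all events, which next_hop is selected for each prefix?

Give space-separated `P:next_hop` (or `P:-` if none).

Answer: P0:NH0 P1:NH1 P2:NH2

Derivation:
Op 1: best P0=NH1 P1=- P2=-
Op 2: best P0=NH1 P1=- P2=NH1
Op 3: best P0=- P1=- P2=NH1
Op 4: best P0=- P1=- P2=-
Op 5: best P0=NH0 P1=- P2=-
Op 6: best P0=NH0 P1=- P2=NH2
Op 7: best P0=NH0 P1=- P2=NH2
Op 8: best P0=NH0 P1=- P2=NH2
Op 9: best P0=NH0 P1=- P2=NH2
Op 10: best P0=NH0 P1=NH1 P2=NH2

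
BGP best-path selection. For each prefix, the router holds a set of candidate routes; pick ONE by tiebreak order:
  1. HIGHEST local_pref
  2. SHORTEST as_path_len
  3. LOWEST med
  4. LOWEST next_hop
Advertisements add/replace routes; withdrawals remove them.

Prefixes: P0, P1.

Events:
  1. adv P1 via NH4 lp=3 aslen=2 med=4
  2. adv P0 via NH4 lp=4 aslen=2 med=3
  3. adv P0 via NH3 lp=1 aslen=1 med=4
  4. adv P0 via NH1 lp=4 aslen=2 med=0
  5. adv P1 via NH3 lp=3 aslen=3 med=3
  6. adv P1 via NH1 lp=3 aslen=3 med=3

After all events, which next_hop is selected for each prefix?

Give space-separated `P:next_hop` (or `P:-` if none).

Answer: P0:NH1 P1:NH4

Derivation:
Op 1: best P0=- P1=NH4
Op 2: best P0=NH4 P1=NH4
Op 3: best P0=NH4 P1=NH4
Op 4: best P0=NH1 P1=NH4
Op 5: best P0=NH1 P1=NH4
Op 6: best P0=NH1 P1=NH4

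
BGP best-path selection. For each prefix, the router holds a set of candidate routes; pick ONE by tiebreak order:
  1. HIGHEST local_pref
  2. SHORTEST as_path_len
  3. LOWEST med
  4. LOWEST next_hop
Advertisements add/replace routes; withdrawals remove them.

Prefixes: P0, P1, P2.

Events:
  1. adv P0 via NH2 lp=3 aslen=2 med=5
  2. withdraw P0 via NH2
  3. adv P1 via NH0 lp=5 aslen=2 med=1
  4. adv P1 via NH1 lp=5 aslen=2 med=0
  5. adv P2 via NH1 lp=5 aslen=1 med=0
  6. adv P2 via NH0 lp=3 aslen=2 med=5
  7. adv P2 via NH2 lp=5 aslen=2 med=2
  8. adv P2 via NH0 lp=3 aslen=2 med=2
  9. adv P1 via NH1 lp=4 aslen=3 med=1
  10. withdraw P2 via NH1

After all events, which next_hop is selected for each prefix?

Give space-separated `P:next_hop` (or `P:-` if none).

Op 1: best P0=NH2 P1=- P2=-
Op 2: best P0=- P1=- P2=-
Op 3: best P0=- P1=NH0 P2=-
Op 4: best P0=- P1=NH1 P2=-
Op 5: best P0=- P1=NH1 P2=NH1
Op 6: best P0=- P1=NH1 P2=NH1
Op 7: best P0=- P1=NH1 P2=NH1
Op 8: best P0=- P1=NH1 P2=NH1
Op 9: best P0=- P1=NH0 P2=NH1
Op 10: best P0=- P1=NH0 P2=NH2

Answer: P0:- P1:NH0 P2:NH2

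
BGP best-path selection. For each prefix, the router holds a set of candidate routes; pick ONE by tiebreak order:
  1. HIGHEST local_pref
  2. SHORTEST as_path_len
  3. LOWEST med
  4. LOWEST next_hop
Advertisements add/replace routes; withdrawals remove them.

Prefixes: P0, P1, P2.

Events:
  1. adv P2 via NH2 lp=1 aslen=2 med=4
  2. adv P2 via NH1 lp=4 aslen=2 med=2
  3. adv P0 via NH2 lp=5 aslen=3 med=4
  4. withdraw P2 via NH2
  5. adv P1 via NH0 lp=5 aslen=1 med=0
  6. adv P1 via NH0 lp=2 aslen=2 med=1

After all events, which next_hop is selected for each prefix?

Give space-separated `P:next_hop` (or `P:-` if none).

Answer: P0:NH2 P1:NH0 P2:NH1

Derivation:
Op 1: best P0=- P1=- P2=NH2
Op 2: best P0=- P1=- P2=NH1
Op 3: best P0=NH2 P1=- P2=NH1
Op 4: best P0=NH2 P1=- P2=NH1
Op 5: best P0=NH2 P1=NH0 P2=NH1
Op 6: best P0=NH2 P1=NH0 P2=NH1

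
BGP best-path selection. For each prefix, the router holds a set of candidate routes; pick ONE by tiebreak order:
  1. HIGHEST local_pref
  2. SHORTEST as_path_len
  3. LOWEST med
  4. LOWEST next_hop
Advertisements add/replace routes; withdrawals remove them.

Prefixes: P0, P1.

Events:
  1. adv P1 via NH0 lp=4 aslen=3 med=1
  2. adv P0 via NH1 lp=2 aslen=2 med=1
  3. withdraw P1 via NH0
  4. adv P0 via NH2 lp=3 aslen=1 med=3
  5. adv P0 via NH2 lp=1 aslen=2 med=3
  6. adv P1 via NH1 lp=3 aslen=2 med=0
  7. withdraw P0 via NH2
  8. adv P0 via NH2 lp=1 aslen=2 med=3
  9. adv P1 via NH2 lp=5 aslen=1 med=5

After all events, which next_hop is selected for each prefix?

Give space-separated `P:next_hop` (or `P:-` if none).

Answer: P0:NH1 P1:NH2

Derivation:
Op 1: best P0=- P1=NH0
Op 2: best P0=NH1 P1=NH0
Op 3: best P0=NH1 P1=-
Op 4: best P0=NH2 P1=-
Op 5: best P0=NH1 P1=-
Op 6: best P0=NH1 P1=NH1
Op 7: best P0=NH1 P1=NH1
Op 8: best P0=NH1 P1=NH1
Op 9: best P0=NH1 P1=NH2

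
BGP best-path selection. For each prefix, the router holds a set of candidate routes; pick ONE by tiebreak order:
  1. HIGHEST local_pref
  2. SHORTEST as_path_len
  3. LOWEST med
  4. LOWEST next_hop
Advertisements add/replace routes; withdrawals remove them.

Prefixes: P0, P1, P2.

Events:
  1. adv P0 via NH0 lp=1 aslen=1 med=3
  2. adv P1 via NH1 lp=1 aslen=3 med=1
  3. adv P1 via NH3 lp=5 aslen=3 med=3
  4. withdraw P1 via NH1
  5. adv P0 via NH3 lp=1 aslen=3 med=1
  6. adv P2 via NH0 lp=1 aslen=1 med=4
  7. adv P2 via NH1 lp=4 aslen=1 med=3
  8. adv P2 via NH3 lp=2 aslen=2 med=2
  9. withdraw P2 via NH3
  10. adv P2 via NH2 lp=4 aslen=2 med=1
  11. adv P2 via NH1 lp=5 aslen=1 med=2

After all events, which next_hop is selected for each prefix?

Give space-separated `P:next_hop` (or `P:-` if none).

Op 1: best P0=NH0 P1=- P2=-
Op 2: best P0=NH0 P1=NH1 P2=-
Op 3: best P0=NH0 P1=NH3 P2=-
Op 4: best P0=NH0 P1=NH3 P2=-
Op 5: best P0=NH0 P1=NH3 P2=-
Op 6: best P0=NH0 P1=NH3 P2=NH0
Op 7: best P0=NH0 P1=NH3 P2=NH1
Op 8: best P0=NH0 P1=NH3 P2=NH1
Op 9: best P0=NH0 P1=NH3 P2=NH1
Op 10: best P0=NH0 P1=NH3 P2=NH1
Op 11: best P0=NH0 P1=NH3 P2=NH1

Answer: P0:NH0 P1:NH3 P2:NH1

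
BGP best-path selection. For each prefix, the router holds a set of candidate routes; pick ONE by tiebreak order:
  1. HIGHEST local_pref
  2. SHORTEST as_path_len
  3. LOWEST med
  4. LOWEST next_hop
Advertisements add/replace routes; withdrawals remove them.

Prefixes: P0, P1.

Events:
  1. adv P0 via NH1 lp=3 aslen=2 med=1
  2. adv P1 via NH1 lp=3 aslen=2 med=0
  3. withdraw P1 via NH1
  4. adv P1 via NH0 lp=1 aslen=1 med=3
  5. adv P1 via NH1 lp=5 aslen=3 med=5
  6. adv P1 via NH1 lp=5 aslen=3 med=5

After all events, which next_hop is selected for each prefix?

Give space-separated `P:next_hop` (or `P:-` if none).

Op 1: best P0=NH1 P1=-
Op 2: best P0=NH1 P1=NH1
Op 3: best P0=NH1 P1=-
Op 4: best P0=NH1 P1=NH0
Op 5: best P0=NH1 P1=NH1
Op 6: best P0=NH1 P1=NH1

Answer: P0:NH1 P1:NH1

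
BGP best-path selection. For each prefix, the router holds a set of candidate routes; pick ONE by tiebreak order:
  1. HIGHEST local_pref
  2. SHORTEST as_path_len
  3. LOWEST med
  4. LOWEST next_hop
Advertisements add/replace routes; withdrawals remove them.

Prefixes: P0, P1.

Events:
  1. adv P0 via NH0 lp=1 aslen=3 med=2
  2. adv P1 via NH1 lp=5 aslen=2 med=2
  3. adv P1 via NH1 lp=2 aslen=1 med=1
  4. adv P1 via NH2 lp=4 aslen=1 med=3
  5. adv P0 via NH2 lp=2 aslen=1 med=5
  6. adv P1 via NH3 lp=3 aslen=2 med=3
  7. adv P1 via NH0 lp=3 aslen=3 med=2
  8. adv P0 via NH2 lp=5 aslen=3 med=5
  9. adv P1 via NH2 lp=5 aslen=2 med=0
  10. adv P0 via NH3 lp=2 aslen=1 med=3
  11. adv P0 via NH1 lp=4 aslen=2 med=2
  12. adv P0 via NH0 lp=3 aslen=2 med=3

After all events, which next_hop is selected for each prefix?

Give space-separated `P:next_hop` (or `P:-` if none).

Answer: P0:NH2 P1:NH2

Derivation:
Op 1: best P0=NH0 P1=-
Op 2: best P0=NH0 P1=NH1
Op 3: best P0=NH0 P1=NH1
Op 4: best P0=NH0 P1=NH2
Op 5: best P0=NH2 P1=NH2
Op 6: best P0=NH2 P1=NH2
Op 7: best P0=NH2 P1=NH2
Op 8: best P0=NH2 P1=NH2
Op 9: best P0=NH2 P1=NH2
Op 10: best P0=NH2 P1=NH2
Op 11: best P0=NH2 P1=NH2
Op 12: best P0=NH2 P1=NH2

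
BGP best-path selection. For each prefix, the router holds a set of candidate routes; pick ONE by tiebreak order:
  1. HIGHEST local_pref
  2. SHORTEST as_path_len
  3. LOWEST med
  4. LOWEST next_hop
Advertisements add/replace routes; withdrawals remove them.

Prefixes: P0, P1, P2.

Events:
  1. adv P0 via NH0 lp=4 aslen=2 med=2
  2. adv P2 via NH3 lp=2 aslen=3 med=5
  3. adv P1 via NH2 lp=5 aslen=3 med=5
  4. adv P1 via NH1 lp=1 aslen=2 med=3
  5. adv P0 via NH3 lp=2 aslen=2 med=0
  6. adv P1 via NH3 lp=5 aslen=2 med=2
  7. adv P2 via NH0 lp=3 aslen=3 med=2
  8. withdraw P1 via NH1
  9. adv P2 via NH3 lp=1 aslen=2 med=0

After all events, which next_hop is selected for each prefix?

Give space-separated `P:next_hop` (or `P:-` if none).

Answer: P0:NH0 P1:NH3 P2:NH0

Derivation:
Op 1: best P0=NH0 P1=- P2=-
Op 2: best P0=NH0 P1=- P2=NH3
Op 3: best P0=NH0 P1=NH2 P2=NH3
Op 4: best P0=NH0 P1=NH2 P2=NH3
Op 5: best P0=NH0 P1=NH2 P2=NH3
Op 6: best P0=NH0 P1=NH3 P2=NH3
Op 7: best P0=NH0 P1=NH3 P2=NH0
Op 8: best P0=NH0 P1=NH3 P2=NH0
Op 9: best P0=NH0 P1=NH3 P2=NH0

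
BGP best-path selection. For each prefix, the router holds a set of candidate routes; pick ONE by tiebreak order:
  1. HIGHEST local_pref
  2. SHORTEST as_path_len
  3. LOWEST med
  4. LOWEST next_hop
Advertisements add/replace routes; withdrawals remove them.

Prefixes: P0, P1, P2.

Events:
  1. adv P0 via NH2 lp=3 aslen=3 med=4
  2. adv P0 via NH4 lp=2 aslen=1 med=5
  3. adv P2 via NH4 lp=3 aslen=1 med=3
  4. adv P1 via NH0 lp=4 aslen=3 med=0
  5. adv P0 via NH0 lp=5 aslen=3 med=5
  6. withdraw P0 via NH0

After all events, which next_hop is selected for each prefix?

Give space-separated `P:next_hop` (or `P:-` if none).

Answer: P0:NH2 P1:NH0 P2:NH4

Derivation:
Op 1: best P0=NH2 P1=- P2=-
Op 2: best P0=NH2 P1=- P2=-
Op 3: best P0=NH2 P1=- P2=NH4
Op 4: best P0=NH2 P1=NH0 P2=NH4
Op 5: best P0=NH0 P1=NH0 P2=NH4
Op 6: best P0=NH2 P1=NH0 P2=NH4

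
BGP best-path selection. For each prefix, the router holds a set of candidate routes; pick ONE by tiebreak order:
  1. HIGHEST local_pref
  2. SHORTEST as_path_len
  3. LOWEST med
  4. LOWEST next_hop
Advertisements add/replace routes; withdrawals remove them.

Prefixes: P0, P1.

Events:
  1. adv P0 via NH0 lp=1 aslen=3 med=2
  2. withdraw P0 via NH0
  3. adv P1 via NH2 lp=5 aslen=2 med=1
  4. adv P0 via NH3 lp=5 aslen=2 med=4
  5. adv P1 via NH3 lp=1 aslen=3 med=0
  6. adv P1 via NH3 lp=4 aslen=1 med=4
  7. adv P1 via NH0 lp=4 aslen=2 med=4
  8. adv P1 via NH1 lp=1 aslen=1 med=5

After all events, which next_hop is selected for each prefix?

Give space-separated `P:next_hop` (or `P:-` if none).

Op 1: best P0=NH0 P1=-
Op 2: best P0=- P1=-
Op 3: best P0=- P1=NH2
Op 4: best P0=NH3 P1=NH2
Op 5: best P0=NH3 P1=NH2
Op 6: best P0=NH3 P1=NH2
Op 7: best P0=NH3 P1=NH2
Op 8: best P0=NH3 P1=NH2

Answer: P0:NH3 P1:NH2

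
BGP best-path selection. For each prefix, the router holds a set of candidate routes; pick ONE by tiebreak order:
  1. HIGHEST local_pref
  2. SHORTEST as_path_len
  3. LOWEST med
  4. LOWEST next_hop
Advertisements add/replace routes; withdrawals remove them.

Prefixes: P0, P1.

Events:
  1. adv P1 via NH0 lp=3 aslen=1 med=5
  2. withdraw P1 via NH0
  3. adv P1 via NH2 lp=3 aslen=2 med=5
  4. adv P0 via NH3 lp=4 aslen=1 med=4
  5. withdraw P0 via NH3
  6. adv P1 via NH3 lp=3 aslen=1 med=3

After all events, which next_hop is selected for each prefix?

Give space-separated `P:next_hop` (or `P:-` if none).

Op 1: best P0=- P1=NH0
Op 2: best P0=- P1=-
Op 3: best P0=- P1=NH2
Op 4: best P0=NH3 P1=NH2
Op 5: best P0=- P1=NH2
Op 6: best P0=- P1=NH3

Answer: P0:- P1:NH3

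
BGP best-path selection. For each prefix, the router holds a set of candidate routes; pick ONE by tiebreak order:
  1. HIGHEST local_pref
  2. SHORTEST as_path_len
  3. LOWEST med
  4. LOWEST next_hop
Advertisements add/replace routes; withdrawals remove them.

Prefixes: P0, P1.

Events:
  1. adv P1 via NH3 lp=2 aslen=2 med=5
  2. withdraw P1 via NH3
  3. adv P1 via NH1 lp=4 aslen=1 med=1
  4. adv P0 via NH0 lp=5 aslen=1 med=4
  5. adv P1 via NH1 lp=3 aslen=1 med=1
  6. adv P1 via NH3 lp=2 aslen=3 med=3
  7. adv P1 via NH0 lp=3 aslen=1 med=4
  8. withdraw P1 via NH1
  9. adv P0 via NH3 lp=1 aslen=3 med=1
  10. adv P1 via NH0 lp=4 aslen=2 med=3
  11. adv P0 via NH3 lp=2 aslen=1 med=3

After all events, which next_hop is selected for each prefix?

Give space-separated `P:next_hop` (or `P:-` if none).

Op 1: best P0=- P1=NH3
Op 2: best P0=- P1=-
Op 3: best P0=- P1=NH1
Op 4: best P0=NH0 P1=NH1
Op 5: best P0=NH0 P1=NH1
Op 6: best P0=NH0 P1=NH1
Op 7: best P0=NH0 P1=NH1
Op 8: best P0=NH0 P1=NH0
Op 9: best P0=NH0 P1=NH0
Op 10: best P0=NH0 P1=NH0
Op 11: best P0=NH0 P1=NH0

Answer: P0:NH0 P1:NH0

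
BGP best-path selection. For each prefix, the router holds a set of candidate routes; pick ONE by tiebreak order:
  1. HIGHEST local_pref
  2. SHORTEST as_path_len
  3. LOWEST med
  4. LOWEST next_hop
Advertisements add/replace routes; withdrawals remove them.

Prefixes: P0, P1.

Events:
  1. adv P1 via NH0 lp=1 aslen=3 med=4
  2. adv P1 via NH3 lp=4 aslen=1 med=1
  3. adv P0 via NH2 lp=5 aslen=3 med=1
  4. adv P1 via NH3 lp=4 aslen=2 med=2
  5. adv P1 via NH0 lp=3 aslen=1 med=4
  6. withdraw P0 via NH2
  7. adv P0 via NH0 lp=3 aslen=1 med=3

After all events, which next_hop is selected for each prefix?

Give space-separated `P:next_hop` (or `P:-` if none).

Answer: P0:NH0 P1:NH3

Derivation:
Op 1: best P0=- P1=NH0
Op 2: best P0=- P1=NH3
Op 3: best P0=NH2 P1=NH3
Op 4: best P0=NH2 P1=NH3
Op 5: best P0=NH2 P1=NH3
Op 6: best P0=- P1=NH3
Op 7: best P0=NH0 P1=NH3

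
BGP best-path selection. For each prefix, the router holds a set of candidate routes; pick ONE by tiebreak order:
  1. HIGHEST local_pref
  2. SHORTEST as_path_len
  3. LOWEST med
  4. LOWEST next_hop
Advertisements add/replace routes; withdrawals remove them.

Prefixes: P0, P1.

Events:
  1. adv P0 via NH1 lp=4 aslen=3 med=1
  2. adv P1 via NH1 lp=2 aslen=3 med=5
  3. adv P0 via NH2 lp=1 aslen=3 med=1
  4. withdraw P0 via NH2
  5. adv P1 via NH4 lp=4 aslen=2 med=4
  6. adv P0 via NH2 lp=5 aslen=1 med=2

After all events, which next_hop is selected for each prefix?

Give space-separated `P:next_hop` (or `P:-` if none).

Op 1: best P0=NH1 P1=-
Op 2: best P0=NH1 P1=NH1
Op 3: best P0=NH1 P1=NH1
Op 4: best P0=NH1 P1=NH1
Op 5: best P0=NH1 P1=NH4
Op 6: best P0=NH2 P1=NH4

Answer: P0:NH2 P1:NH4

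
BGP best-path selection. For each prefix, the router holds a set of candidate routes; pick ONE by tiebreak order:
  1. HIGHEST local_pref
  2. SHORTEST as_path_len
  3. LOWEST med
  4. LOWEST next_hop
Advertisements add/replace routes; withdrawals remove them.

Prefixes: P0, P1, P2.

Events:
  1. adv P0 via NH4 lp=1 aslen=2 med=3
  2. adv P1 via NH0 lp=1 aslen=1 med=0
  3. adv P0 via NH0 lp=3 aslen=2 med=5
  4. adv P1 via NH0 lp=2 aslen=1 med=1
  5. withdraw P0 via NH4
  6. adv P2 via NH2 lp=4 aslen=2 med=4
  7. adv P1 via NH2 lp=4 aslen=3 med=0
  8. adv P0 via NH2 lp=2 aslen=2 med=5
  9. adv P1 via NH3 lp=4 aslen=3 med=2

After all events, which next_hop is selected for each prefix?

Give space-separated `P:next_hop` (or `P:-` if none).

Op 1: best P0=NH4 P1=- P2=-
Op 2: best P0=NH4 P1=NH0 P2=-
Op 3: best P0=NH0 P1=NH0 P2=-
Op 4: best P0=NH0 P1=NH0 P2=-
Op 5: best P0=NH0 P1=NH0 P2=-
Op 6: best P0=NH0 P1=NH0 P2=NH2
Op 7: best P0=NH0 P1=NH2 P2=NH2
Op 8: best P0=NH0 P1=NH2 P2=NH2
Op 9: best P0=NH0 P1=NH2 P2=NH2

Answer: P0:NH0 P1:NH2 P2:NH2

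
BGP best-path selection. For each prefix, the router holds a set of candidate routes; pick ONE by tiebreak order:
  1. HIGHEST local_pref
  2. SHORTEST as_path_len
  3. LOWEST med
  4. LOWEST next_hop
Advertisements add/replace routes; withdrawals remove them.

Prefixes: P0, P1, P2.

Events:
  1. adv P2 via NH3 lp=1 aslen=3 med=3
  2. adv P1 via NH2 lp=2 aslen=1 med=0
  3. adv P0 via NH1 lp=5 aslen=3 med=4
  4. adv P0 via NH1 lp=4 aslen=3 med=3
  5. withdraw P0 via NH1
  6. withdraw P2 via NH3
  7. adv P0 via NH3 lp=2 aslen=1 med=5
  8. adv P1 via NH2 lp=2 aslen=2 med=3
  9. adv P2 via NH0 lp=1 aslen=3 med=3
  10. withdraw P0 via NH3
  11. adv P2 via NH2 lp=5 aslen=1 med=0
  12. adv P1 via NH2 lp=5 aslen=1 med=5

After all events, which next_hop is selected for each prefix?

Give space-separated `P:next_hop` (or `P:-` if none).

Answer: P0:- P1:NH2 P2:NH2

Derivation:
Op 1: best P0=- P1=- P2=NH3
Op 2: best P0=- P1=NH2 P2=NH3
Op 3: best P0=NH1 P1=NH2 P2=NH3
Op 4: best P0=NH1 P1=NH2 P2=NH3
Op 5: best P0=- P1=NH2 P2=NH3
Op 6: best P0=- P1=NH2 P2=-
Op 7: best P0=NH3 P1=NH2 P2=-
Op 8: best P0=NH3 P1=NH2 P2=-
Op 9: best P0=NH3 P1=NH2 P2=NH0
Op 10: best P0=- P1=NH2 P2=NH0
Op 11: best P0=- P1=NH2 P2=NH2
Op 12: best P0=- P1=NH2 P2=NH2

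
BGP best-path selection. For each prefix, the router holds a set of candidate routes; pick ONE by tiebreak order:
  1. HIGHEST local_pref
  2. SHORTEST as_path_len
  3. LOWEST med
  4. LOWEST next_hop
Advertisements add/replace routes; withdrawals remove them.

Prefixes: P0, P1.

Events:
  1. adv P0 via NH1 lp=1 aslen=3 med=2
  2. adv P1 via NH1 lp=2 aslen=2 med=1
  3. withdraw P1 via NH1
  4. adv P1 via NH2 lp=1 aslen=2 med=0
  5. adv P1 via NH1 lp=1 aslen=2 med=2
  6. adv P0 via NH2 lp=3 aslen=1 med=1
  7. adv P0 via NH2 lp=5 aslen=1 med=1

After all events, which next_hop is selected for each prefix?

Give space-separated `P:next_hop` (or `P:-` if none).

Op 1: best P0=NH1 P1=-
Op 2: best P0=NH1 P1=NH1
Op 3: best P0=NH1 P1=-
Op 4: best P0=NH1 P1=NH2
Op 5: best P0=NH1 P1=NH2
Op 6: best P0=NH2 P1=NH2
Op 7: best P0=NH2 P1=NH2

Answer: P0:NH2 P1:NH2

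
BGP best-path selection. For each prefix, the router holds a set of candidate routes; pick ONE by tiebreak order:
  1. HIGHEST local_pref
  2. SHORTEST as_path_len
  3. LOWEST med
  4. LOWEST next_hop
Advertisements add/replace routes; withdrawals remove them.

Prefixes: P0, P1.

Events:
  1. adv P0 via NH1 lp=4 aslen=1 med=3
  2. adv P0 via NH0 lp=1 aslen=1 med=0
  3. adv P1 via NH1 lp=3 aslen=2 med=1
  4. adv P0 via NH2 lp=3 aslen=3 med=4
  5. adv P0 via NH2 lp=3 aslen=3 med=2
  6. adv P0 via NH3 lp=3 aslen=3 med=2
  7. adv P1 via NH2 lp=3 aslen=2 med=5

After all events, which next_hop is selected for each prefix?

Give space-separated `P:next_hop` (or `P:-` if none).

Op 1: best P0=NH1 P1=-
Op 2: best P0=NH1 P1=-
Op 3: best P0=NH1 P1=NH1
Op 4: best P0=NH1 P1=NH1
Op 5: best P0=NH1 P1=NH1
Op 6: best P0=NH1 P1=NH1
Op 7: best P0=NH1 P1=NH1

Answer: P0:NH1 P1:NH1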